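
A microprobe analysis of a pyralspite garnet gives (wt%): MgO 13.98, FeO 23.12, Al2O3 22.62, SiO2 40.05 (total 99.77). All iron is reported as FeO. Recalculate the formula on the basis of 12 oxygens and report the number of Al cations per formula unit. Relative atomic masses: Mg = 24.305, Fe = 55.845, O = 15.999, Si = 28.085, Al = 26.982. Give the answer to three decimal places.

1.996 Al apfu

MgO (M=40.304): mol = 0.34686; Mg = 0.34686, O = 0.34686.
FeO (M=71.844): mol = 0.32181; Fe = 0.32181, O = 0.32181.
Al2O3 (M=101.961): mol = 0.22185; Al = 0.44370, O = 0.66555.
SiO2 (M=60.083): mol = 0.66658; Si = 0.66658, O = 1.33316.
ΣO = 2.66738; factor = 12/ΣO = 4.49880.
Al apfu = 0.44370 × 4.49880 = 1.996.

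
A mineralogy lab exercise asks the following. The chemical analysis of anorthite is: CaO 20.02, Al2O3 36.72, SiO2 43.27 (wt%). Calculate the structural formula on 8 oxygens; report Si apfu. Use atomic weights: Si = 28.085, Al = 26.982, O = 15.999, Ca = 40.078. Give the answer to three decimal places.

2.002 Si apfu

20.02 wt% CaO ÷ 56.077 g/mol = 0.35701 mol, giving 0.35701 Ca and 0.35701 O.
36.72 wt% Al2O3 ÷ 101.961 g/mol = 0.36014 mol, giving 0.72028 Al and 1.08042 O.
43.27 wt% SiO2 ÷ 60.083 g/mol = 0.72017 mol, giving 0.72017 Si and 1.44034 O.
Oxygen sums to 2.87777; scaling by 8/2.87777 = 2.77993 puts the formula on 8 O.
Si: 0.72017 × 2.77993 = 2.002 atoms per formula unit.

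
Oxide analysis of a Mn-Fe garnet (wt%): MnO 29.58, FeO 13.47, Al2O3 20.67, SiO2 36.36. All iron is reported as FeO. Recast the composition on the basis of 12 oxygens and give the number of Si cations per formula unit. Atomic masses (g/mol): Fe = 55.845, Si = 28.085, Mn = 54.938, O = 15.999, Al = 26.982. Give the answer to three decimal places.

MnO (M=70.937): mol = 0.41699; Mn = 0.41699, O = 0.41699.
FeO (M=71.844): mol = 0.18749; Fe = 0.18749, O = 0.18749.
Al2O3 (M=101.961): mol = 0.20272; Al = 0.40544, O = 0.60816.
SiO2 (M=60.083): mol = 0.60516; Si = 0.60516, O = 1.21032.
ΣO = 2.42296; factor = 12/ΣO = 4.95262.
Si apfu = 0.60516 × 4.95262 = 2.997.

2.997 Si apfu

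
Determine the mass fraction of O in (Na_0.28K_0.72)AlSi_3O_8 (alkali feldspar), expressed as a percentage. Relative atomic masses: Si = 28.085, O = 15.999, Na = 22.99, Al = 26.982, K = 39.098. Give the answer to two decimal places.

Formula mass = 0.28*22.99 + 0.72*39.098 + 1*26.982 + 3*28.085 + 8*15.999 = 273.817 g/mol, of which 127.992 g is O.
So O makes up 127.992/273.817 = 0.4674 of the mass, i.e. 46.74%.

46.74 mass %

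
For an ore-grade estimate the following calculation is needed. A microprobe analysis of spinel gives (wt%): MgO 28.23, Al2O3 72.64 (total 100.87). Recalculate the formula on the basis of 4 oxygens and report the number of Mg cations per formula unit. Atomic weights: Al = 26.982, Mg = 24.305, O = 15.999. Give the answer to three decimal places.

MgO (M=40.304): mol = 0.70043; Mg = 0.70043, O = 0.70043.
Al2O3 (M=101.961): mol = 0.71243; Al = 1.42486, O = 2.13729.
ΣO = 2.83772; factor = 4/ΣO = 1.40958.
Mg apfu = 0.70043 × 1.40958 = 0.987.

0.987 Mg apfu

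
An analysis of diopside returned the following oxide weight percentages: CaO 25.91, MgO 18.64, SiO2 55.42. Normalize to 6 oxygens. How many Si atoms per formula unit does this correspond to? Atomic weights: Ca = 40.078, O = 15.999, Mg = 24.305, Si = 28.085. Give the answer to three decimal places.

CaO: 25.91/56.077 = 0.46204 mol → 0.46204 mol Ca, 0.46204 mol O.
MgO: 18.64/40.304 = 0.46249 mol → 0.46249 mol Mg, 0.46249 mol O.
SiO2: 55.42/60.083 = 0.92239 mol → 0.92239 mol Si, 1.84478 mol O.
Total oxygen = 2.76931 mol. Normalization factor = 6/2.76931 = 2.16660.
Si per 6 O = 0.92239 × 2.16660 = 1.998.

1.998 Si apfu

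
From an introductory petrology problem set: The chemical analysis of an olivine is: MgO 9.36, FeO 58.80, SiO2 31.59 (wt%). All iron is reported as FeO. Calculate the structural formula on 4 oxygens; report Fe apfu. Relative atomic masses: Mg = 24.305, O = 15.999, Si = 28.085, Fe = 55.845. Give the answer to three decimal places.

1.557 Fe apfu

MgO (M=40.304): mol = 0.23224; Mg = 0.23224, O = 0.23224.
FeO (M=71.844): mol = 0.81844; Fe = 0.81844, O = 0.81844.
SiO2 (M=60.083): mol = 0.52577; Si = 0.52577, O = 1.05154.
ΣO = 2.10222; factor = 4/ΣO = 1.90275.
Fe apfu = 0.81844 × 1.90275 = 1.557.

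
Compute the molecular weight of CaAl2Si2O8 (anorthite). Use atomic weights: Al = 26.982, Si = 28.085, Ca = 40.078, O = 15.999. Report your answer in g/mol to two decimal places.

The formula mass is the sum 1×40.078 + 2×26.982 + 2×28.085 + 8×15.999.

278.20 g/mol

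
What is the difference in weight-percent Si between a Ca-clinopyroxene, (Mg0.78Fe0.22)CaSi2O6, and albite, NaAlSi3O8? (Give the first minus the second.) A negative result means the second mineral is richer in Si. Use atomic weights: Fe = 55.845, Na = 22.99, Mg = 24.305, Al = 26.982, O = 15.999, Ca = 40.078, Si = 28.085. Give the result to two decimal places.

-7.00 percentage points

Si in (Mg0.78Fe0.22)CaSi2O6: molar mass 223.486 g/mol; 2×28.085 = 56.170 g → 25.13 wt%.
Si in NaAlSi3O8: molar mass 262.219 g/mol; 3×28.085 = 84.255 g → 32.13 wt%.
Difference = 25.13 − 32.13 = -7.00 percentage points.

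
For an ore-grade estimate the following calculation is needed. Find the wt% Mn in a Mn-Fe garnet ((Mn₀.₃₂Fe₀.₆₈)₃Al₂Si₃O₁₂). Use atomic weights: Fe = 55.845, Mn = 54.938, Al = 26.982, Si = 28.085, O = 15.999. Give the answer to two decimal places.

10.61 wt%

M((Mn₀.₃₂Fe₀.₆₈)₃Al₂Si₃O₁₂) = 496.871 g/mol.
Mn contributes 0.96 × 54.938 = 52.740 g per mole.
52.740/496.871 = 0.1061 → 10.61%.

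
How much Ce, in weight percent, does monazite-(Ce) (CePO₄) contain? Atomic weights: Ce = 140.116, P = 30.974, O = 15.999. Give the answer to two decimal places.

Molar mass of CePO₄: 1×140.116 + 1×30.974 + 4×15.999 = 235.086 g/mol.
Mass of Ce per formula unit: 1 × 140.116 = 140.116 g.
Weight fraction Ce = 140.116 / 235.086 = 0.5960.

59.60 weight percent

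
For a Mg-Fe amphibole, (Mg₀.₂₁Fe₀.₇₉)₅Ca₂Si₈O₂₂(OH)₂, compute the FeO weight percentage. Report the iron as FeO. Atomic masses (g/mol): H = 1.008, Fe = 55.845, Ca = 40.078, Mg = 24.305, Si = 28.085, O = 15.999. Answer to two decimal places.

30.29 wt%

M((Mg₀.₂₁Fe₀.₇₉)₅Ca₂Si₈O₂₂(OH)₂) = 936.936 g/mol; M(FeO) = 71.844 g/mol.
Moles FeO per formula unit = 3.95 Fe ÷ 1 = 3.9500.
FeO fraction = (3.9500 × 71.844) / 936.936 = 283.784/936.936 = 0.3029.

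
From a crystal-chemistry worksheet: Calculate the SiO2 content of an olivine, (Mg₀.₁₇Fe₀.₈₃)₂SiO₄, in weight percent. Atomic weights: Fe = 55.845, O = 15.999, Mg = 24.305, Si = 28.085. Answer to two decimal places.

31.12 wt%

Molar mass of (Mg₀.₁₇Fe₀.₈₃)₂SiO₄ = 0.34×24.305 + 1.66×55.845 + 1×28.085 + 4×15.999 = 193.047 g/mol.
Each formula unit contains 1 Si, equivalent to 1/1 = 1.0000 mol SiO2.
M(SiO2) = 1×28.085 + 2×15.999 = 60.083 g/mol.
Mass of SiO2 per formula unit = 1.0000 × 60.083 = 60.083 g.
SiO2 wt% = 60.083 / 193.047 × 100 = 31.12%.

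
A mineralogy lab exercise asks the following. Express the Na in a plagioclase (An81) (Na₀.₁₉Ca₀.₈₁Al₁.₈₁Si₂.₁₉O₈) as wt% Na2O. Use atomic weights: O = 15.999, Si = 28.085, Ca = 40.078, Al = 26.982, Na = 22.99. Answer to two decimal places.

2.14 wt%

Molar mass of Na₀.₁₉Ca₀.₈₁Al₁.₈₁Si₂.₁₉O₈ = 0.19×22.99 + 0.81×40.078 + 1.81×26.982 + 2.19×28.085 + 8×15.999 = 275.167 g/mol.
Each formula unit contains 0.19 Na, equivalent to 0.19/2 = 0.0950 mol Na2O.
M(Na2O) = 2×22.99 + 1×15.999 = 61.979 g/mol.
Mass of Na2O per formula unit = 0.0950 × 61.979 = 5.888 g.
Na2O wt% = 5.888 / 275.167 × 100 = 2.14%.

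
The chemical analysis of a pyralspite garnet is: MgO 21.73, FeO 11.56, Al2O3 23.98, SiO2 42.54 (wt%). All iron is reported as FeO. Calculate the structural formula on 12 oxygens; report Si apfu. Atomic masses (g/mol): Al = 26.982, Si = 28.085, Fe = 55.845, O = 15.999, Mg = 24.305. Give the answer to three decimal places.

MgO: 21.73/40.304 = 0.53915 mol → 0.53915 mol Mg, 0.53915 mol O.
FeO: 11.56/71.844 = 0.16090 mol → 0.16090 mol Fe, 0.16090 mol O.
Al2O3: 23.98/101.961 = 0.23519 mol → 0.47038 mol Al, 0.70557 mol O.
SiO2: 42.54/60.083 = 0.70802 mol → 0.70802 mol Si, 1.41604 mol O.
Total oxygen = 2.82166 mol. Normalization factor = 12/2.82166 = 4.25282.
Si per 12 O = 0.70802 × 4.25282 = 3.011.

3.011 Si apfu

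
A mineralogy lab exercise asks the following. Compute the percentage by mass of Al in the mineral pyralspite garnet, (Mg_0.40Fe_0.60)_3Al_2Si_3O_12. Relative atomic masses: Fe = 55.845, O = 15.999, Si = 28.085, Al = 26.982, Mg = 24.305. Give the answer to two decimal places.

11.73 mass %

M((Mg_0.40Fe_0.60)_3Al_2Si_3O_12) = 459.894 g/mol.
Al contributes 2 × 26.982 = 53.964 g per mole.
53.964/459.894 = 0.1173 → 11.73%.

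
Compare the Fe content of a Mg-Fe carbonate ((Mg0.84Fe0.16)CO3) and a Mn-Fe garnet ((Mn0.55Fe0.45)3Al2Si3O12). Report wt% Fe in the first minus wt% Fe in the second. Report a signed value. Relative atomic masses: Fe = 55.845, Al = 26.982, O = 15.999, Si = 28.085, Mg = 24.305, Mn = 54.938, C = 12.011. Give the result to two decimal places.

-5.19 percentage points

First mineral: 8.935 g Fe in 89.359 g formula = 10.00 wt% Fe.
Second mineral: 75.391 g Fe in 496.245 g formula = 15.19 wt% Fe.
10.00% − 15.19% gives a difference of -5.19 percentage points.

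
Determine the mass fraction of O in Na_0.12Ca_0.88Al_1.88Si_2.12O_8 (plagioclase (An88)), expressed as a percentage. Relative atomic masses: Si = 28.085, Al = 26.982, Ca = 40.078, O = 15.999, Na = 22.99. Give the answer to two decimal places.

Formula mass = 0.12*22.99 + 0.88*40.078 + 1.88*26.982 + 2.12*28.085 + 8*15.999 = 276.286 g/mol, of which 127.992 g is O.
So O makes up 127.992/276.286 = 0.4633 of the mass, i.e. 46.33%.

46.33 wt%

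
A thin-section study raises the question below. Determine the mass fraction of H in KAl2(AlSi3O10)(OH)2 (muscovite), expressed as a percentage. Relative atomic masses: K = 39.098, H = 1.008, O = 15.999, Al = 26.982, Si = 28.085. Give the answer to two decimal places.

0.51 mass %

Formula mass = 1*39.098 + 3*26.982 + 3*28.085 + 12*15.999 + 2*1.008 = 398.303 g/mol, of which 2.016 g is H.
So H makes up 2.016/398.303 = 0.0051 of the mass, i.e. 0.51%.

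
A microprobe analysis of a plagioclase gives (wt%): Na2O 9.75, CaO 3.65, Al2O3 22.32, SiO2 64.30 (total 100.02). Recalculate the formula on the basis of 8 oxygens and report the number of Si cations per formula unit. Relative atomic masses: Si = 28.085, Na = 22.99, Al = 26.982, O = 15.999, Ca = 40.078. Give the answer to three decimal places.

9.75 wt% Na2O ÷ 61.979 g/mol = 0.15731 mol, giving 0.31462 Na and 0.15731 O.
3.65 wt% CaO ÷ 56.077 g/mol = 0.06509 mol, giving 0.06509 Ca and 0.06509 O.
22.32 wt% Al2O3 ÷ 101.961 g/mol = 0.21891 mol, giving 0.43782 Al and 0.65673 O.
64.30 wt% SiO2 ÷ 60.083 g/mol = 1.07019 mol, giving 1.07019 Si and 2.14038 O.
Oxygen sums to 3.01951; scaling by 8/3.01951 = 2.64944 puts the formula on 8 O.
Si: 1.07019 × 2.64944 = 2.835 atoms per formula unit.

2.835 Si apfu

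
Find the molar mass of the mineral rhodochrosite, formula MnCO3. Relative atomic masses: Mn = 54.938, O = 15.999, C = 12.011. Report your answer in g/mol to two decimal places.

M = 1×54.938 + 1×12.011 + 3×15.999

114.95 g/mol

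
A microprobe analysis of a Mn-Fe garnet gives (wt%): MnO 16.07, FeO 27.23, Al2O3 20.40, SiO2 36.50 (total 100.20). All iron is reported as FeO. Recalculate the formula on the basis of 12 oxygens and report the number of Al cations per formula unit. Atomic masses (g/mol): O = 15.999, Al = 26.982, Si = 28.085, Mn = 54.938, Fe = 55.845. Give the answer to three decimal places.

16.07 wt% MnO ÷ 70.937 g/mol = 0.22654 mol, giving 0.22654 Mn and 0.22654 O.
27.23 wt% FeO ÷ 71.844 g/mol = 0.37902 mol, giving 0.37902 Fe and 0.37902 O.
20.40 wt% Al2O3 ÷ 101.961 g/mol = 0.20008 mol, giving 0.40016 Al and 0.60024 O.
36.50 wt% SiO2 ÷ 60.083 g/mol = 0.60749 mol, giving 0.60749 Si and 1.21498 O.
Oxygen sums to 2.42078; scaling by 12/2.42078 = 4.95708 puts the formula on 12 O.
Al: 0.40016 × 4.95708 = 1.984 atoms per formula unit.

1.984 Al apfu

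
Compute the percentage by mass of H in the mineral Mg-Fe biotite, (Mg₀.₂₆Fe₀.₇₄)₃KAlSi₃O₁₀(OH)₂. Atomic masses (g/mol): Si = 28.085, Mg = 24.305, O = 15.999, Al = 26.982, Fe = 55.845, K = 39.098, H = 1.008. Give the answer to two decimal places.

Molar mass of (Mg₀.₂₆Fe₀.₇₄)₃KAlSi₃O₁₀(OH)₂: 0.78·24.305 + 2.22·55.845 + 1·39.098 + 1·26.982 + 3·28.085 + 12·15.999 + 2·1.008 = 487.273 g/mol.
Mass of H per formula unit: 2 × 1.008 = 2.016 g.
Weight fraction H = 2.016 / 487.273 = 0.0041.

0.41 wt%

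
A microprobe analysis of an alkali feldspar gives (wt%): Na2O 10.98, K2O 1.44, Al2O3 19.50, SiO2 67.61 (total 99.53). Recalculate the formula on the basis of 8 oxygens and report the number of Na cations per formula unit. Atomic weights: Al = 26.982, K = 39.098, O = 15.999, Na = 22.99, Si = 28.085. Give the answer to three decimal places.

0.940 Na apfu

Na2O: 10.98/61.979 = 0.17716 mol → 0.35432 mol Na, 0.17716 mol O.
K2O: 1.44/94.195 = 0.01529 mol → 0.03058 mol K, 0.01529 mol O.
Al2O3: 19.50/101.961 = 0.19125 mol → 0.38250 mol Al, 0.57375 mol O.
SiO2: 67.61/60.083 = 1.12528 mol → 1.12528 mol Si, 2.25056 mol O.
Total oxygen = 3.01676 mol. Normalization factor = 8/3.01676 = 2.65185.
Na per 8 O = 0.35432 × 2.65185 = 0.940.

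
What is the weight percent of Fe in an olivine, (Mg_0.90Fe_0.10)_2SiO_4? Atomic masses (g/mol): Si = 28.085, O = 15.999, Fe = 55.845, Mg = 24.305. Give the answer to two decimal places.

M((Mg_0.90Fe_0.10)_2SiO_4) = 146.999 g/mol.
Fe contributes 0.20 × 55.845 = 11.169 g per mole.
11.169/146.999 = 0.0760 → 7.60%.

7.60 wt%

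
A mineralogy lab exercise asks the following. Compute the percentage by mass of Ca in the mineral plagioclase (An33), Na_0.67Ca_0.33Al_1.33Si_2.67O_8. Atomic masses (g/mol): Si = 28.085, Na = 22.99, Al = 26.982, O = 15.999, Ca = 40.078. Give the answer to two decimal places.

4.94 mass %

M(Na_0.67Ca_0.33Al_1.33Si_2.67O_8) = 267.494 g/mol.
Ca contributes 0.33 × 40.078 = 13.226 g per mole.
13.226/267.494 = 0.0494 → 4.94%.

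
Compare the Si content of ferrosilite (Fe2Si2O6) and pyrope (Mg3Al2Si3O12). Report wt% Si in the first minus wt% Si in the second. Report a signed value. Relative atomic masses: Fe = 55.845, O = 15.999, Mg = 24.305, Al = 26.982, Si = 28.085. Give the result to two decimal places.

0.39 percentage points

First mineral: 56.170 g Si in 263.854 g formula = 21.29 wt% Si.
Second mineral: 84.255 g Si in 403.122 g formula = 20.90 wt% Si.
21.29% − 20.90% gives a difference of 0.39 percentage points.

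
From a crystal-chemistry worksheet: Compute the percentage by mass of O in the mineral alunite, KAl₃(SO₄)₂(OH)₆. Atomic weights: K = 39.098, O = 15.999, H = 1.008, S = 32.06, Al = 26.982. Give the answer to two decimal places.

54.08 mass %

M(KAl₃(SO₄)₂(OH)₆) = 414.198 g/mol.
O contributes 14 × 15.999 = 223.986 g per mole.
223.986/414.198 = 0.5408 → 54.08%.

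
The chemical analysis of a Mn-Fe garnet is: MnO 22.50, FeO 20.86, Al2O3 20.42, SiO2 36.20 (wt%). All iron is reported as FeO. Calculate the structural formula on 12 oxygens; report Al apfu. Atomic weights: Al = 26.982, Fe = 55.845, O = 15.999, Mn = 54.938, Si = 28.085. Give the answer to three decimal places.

1.992 Al apfu

MnO (M=70.937): mol = 0.31718; Mn = 0.31718, O = 0.31718.
FeO (M=71.844): mol = 0.29035; Fe = 0.29035, O = 0.29035.
Al2O3 (M=101.961): mol = 0.20027; Al = 0.40054, O = 0.60081.
SiO2 (M=60.083): mol = 0.60250; Si = 0.60250, O = 1.20500.
ΣO = 2.41334; factor = 12/ΣO = 4.97236.
Al apfu = 0.40054 × 4.97236 = 1.992.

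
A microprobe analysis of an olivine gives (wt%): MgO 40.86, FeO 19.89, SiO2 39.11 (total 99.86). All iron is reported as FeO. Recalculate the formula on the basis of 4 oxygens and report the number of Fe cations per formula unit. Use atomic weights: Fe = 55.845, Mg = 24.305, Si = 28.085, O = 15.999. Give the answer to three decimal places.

MgO: 40.86/40.304 = 1.01380 mol → 1.01380 mol Mg, 1.01380 mol O.
FeO: 19.89/71.844 = 0.27685 mol → 0.27685 mol Fe, 0.27685 mol O.
SiO2: 39.11/60.083 = 0.65093 mol → 0.65093 mol Si, 1.30186 mol O.
Total oxygen = 2.59251 mol. Normalization factor = 4/2.59251 = 1.54291.
Fe per 4 O = 0.27685 × 1.54291 = 0.427.

0.427 Fe apfu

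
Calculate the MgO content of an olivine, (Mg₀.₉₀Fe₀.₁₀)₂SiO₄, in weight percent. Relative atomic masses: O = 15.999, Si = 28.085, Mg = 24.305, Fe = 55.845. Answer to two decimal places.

49.35 wt%

Formula mass = 146.999 g/mol.
1.80 Mg → 1.8000 mol MgO per formula unit; M(MgO) = 40.304, so MgO mass = 72.547 g.
72.547/146.999 × 100 = 49.35 wt%.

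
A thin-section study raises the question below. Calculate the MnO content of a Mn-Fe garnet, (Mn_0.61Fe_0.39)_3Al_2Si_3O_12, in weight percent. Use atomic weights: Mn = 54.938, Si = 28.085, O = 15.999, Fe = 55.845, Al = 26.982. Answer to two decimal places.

26.17 wt%

M((Mn_0.61Fe_0.39)_3Al_2Si_3O_12) = 496.082 g/mol; M(MnO) = 70.937 g/mol.
Moles MnO per formula unit = 1.83 Mn ÷ 1 = 1.8300.
MnO fraction = (1.8300 × 70.937) / 496.082 = 129.815/496.082 = 0.2617.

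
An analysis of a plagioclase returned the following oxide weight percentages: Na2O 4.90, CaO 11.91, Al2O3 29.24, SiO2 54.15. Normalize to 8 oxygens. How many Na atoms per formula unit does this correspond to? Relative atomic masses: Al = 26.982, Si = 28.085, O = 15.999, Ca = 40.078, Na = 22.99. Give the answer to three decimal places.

0.428 Na apfu

Na2O: 4.90/61.979 = 0.07906 mol → 0.15812 mol Na, 0.07906 mol O.
CaO: 11.91/56.077 = 0.21239 mol → 0.21239 mol Ca, 0.21239 mol O.
Al2O3: 29.24/101.961 = 0.28678 mol → 0.57356 mol Al, 0.86034 mol O.
SiO2: 54.15/60.083 = 0.90125 mol → 0.90125 mol Si, 1.80250 mol O.
Total oxygen = 2.95429 mol. Normalization factor = 8/2.95429 = 2.70793.
Na per 8 O = 0.15812 × 2.70793 = 0.428.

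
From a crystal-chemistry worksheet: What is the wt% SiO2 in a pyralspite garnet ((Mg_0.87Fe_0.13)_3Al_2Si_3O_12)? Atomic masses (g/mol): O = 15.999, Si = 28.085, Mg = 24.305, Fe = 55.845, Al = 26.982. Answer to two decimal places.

M((Mg_0.87Fe_0.13)_3Al_2Si_3O_12) = 415.423 g/mol; M(SiO2) = 60.083 g/mol.
Moles SiO2 per formula unit = 3 Si ÷ 1 = 3.0000.
SiO2 fraction = (3.0000 × 60.083) / 415.423 = 180.249/415.423 = 0.4339.

43.39 wt%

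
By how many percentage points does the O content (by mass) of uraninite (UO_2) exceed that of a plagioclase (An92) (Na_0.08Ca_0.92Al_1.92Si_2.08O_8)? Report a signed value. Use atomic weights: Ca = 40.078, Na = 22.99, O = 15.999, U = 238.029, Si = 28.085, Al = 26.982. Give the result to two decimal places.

-34.37 percentage points

M(UO_2) = 270.027 g/mol, so wt% O = 31.998/270.027 × 100 = 11.85%.
M(Na_0.08Ca_0.92Al_1.92Si_2.08O_8) = 276.925 g/mol, so wt% O = 127.992/276.925 × 100 = 46.22%.
11.85 − 46.22 = -34.37 pp.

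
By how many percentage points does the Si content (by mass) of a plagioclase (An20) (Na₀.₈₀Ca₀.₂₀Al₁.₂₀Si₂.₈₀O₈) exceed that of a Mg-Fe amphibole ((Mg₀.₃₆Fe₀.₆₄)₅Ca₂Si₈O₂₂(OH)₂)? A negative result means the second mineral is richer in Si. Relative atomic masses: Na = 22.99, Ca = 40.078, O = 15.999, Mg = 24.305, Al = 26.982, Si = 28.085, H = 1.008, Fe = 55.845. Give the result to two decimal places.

Si in Na₀.₈₀Ca₀.₂₀Al₁.₂₀Si₂.₈₀O₈: molar mass 265.416 g/mol; 2.80×28.085 = 78.638 g → 29.63 wt%.
Si in (Mg₀.₃₆Fe₀.₆₄)₅Ca₂Si₈O₂₂(OH)₂: molar mass 913.281 g/mol; 8×28.085 = 224.680 g → 24.60 wt%.
Difference = 29.63 − 24.60 = 5.03 percentage points.

5.03 percentage points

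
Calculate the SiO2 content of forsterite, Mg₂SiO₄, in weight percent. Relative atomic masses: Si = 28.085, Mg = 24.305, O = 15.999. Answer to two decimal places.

42.71 wt%

Molar mass of Mg₂SiO₄ = 2*24.305 + 1*28.085 + 4*15.999 = 140.691 g/mol.
Each formula unit contains 1 Si, equivalent to 1/1 = 1.0000 mol SiO2.
M(SiO2) = 1×28.085 + 2×15.999 = 60.083 g/mol.
Mass of SiO2 per formula unit = 1.0000 × 60.083 = 60.083 g.
SiO2 wt% = 60.083 / 140.691 × 100 = 42.71%.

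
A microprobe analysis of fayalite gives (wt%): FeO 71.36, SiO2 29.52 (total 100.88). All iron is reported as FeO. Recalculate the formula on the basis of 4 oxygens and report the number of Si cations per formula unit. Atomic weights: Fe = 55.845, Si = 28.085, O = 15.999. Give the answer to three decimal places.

0.995 Si apfu

FeO: 71.36/71.844 = 0.99326 mol → 0.99326 mol Fe, 0.99326 mol O.
SiO2: 29.52/60.083 = 0.49132 mol → 0.49132 mol Si, 0.98264 mol O.
Total oxygen = 1.97590 mol. Normalization factor = 4/1.97590 = 2.02439.
Si per 4 O = 0.49132 × 2.02439 = 0.995.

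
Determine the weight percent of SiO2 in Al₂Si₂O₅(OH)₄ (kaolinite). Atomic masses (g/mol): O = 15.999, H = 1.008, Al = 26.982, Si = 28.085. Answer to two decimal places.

Molar mass of Al₂Si₂O₅(OH)₄ = 2×26.982 + 2×28.085 + 9×15.999 + 4×1.008 = 258.157 g/mol.
Each formula unit contains 2 Si, equivalent to 2/1 = 2.0000 mol SiO2.
M(SiO2) = 1×28.085 + 2×15.999 = 60.083 g/mol.
Mass of SiO2 per formula unit = 2.0000 × 60.083 = 120.166 g.
SiO2 wt% = 120.166 / 258.157 × 100 = 46.55%.

46.55 wt%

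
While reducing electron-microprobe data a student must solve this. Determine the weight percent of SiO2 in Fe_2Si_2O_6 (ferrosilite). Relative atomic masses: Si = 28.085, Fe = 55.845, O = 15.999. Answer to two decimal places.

M(Fe_2Si_2O_6) = 263.854 g/mol; M(SiO2) = 60.083 g/mol.
Moles SiO2 per formula unit = 2 Si ÷ 1 = 2.0000.
SiO2 fraction = (2.0000 × 60.083) / 263.854 = 120.166/263.854 = 0.4554.

45.54 wt%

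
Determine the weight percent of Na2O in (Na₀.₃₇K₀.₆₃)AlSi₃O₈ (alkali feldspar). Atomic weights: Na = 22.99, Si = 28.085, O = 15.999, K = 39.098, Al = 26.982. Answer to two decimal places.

M((Na₀.₃₇K₀.₆₃)AlSi₃O₈) = 272.367 g/mol; M(Na2O) = 61.979 g/mol.
Moles Na2O per formula unit = 0.37 Na ÷ 2 = 0.1850.
Na2O fraction = (0.1850 × 61.979) / 272.367 = 11.466/272.367 = 0.0421.

4.21 wt%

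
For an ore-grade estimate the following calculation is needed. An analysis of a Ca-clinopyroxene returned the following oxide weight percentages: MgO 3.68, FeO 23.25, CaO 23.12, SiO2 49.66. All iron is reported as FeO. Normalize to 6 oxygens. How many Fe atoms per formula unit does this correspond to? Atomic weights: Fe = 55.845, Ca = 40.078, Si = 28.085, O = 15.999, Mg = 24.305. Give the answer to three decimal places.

3.68 wt% MgO ÷ 40.304 g/mol = 0.09131 mol, giving 0.09131 Mg and 0.09131 O.
23.25 wt% FeO ÷ 71.844 g/mol = 0.32362 mol, giving 0.32362 Fe and 0.32362 O.
23.12 wt% CaO ÷ 56.077 g/mol = 0.41229 mol, giving 0.41229 Ca and 0.41229 O.
49.66 wt% SiO2 ÷ 60.083 g/mol = 0.82652 mol, giving 0.82652 Si and 1.65304 O.
Oxygen sums to 2.48026; scaling by 6/2.48026 = 2.41910 puts the formula on 6 O.
Fe: 0.32362 × 2.41910 = 0.783 atoms per formula unit.

0.783 Fe apfu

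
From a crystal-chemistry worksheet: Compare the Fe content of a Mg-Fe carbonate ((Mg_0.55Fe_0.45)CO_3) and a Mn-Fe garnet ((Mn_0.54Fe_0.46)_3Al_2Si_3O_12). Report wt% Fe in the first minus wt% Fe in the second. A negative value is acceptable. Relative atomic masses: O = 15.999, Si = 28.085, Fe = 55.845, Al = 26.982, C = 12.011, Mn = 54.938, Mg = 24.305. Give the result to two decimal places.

Fe in (Mg_0.55Fe_0.45)CO_3: molar mass 98.506 g/mol; 0.45×55.845 = 25.130 g → 25.51 wt%.
Fe in (Mn_0.54Fe_0.46)_3Al_2Si_3O_12: molar mass 496.273 g/mol; 1.38×55.845 = 77.066 g → 15.53 wt%.
Difference = 25.51 − 15.53 = 9.98 percentage points.

9.98 percentage points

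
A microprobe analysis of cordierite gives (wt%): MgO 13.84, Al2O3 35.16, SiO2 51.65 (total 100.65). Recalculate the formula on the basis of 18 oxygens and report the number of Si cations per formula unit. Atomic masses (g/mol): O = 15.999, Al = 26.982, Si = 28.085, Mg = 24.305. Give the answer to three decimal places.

4.996 Si apfu

13.84 wt% MgO ÷ 40.304 g/mol = 0.34339 mol, giving 0.34339 Mg and 0.34339 O.
35.16 wt% Al2O3 ÷ 101.961 g/mol = 0.34484 mol, giving 0.68968 Al and 1.03452 O.
51.65 wt% SiO2 ÷ 60.083 g/mol = 0.85964 mol, giving 0.85964 Si and 1.71928 O.
Oxygen sums to 3.09719; scaling by 18/3.09719 = 5.81172 puts the formula on 18 O.
Si: 0.85964 × 5.81172 = 4.996 atoms per formula unit.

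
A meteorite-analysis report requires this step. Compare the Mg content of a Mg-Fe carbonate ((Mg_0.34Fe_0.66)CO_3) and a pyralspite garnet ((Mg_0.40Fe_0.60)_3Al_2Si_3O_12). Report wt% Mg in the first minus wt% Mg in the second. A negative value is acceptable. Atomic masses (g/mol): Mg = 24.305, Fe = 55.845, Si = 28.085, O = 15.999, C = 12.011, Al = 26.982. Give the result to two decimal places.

1.52 percentage points

M((Mg_0.34Fe_0.66)CO_3) = 105.129 g/mol, so wt% Mg = 8.264/105.129 × 100 = 7.86%.
M((Mg_0.40Fe_0.60)_3Al_2Si_3O_12) = 459.894 g/mol, so wt% Mg = 29.166/459.894 × 100 = 6.34%.
7.86 − 6.34 = 1.52 pp.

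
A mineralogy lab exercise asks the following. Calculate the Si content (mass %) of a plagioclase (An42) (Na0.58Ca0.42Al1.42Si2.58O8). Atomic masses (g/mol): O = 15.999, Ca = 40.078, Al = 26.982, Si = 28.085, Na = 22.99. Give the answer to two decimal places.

26.94 mass %

M(Na0.58Ca0.42Al1.42Si2.58O8) = 268.933 g/mol.
Si contributes 2.58 × 28.085 = 72.459 g per mole.
72.459/268.933 = 0.2694 → 26.94%.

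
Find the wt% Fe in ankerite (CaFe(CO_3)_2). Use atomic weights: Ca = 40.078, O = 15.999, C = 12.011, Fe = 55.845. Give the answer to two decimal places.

M(CaFe(CO_3)_2) = 215.939 g/mol.
Fe contributes 1 × 55.845 = 55.845 g per mole.
55.845/215.939 = 0.2586 → 25.86%.

25.86 mass %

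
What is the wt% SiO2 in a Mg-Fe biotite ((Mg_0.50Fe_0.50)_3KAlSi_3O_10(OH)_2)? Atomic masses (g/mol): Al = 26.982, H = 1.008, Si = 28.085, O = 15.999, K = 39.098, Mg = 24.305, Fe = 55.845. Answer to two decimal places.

M((Mg_0.50Fe_0.50)_3KAlSi_3O_10(OH)_2) = 464.564 g/mol; M(SiO2) = 60.083 g/mol.
Moles SiO2 per formula unit = 3 Si ÷ 1 = 3.0000.
SiO2 fraction = (3.0000 × 60.083) / 464.564 = 180.249/464.564 = 0.3880.

38.80 wt%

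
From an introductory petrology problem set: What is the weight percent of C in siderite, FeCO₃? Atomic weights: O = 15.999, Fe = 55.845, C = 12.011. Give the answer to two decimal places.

10.37 weight percent

M(FeCO₃) = 115.853 g/mol.
C contributes 1 × 12.011 = 12.011 g per mole.
12.011/115.853 = 0.1037 → 10.37%.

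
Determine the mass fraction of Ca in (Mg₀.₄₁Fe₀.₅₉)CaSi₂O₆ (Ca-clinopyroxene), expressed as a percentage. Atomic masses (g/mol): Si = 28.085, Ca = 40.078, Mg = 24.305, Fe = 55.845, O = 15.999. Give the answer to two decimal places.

17.04 wt%

Formula mass = 0.41·24.305 + 0.59·55.845 + 1·40.078 + 2·28.085 + 6·15.999 = 235.156 g/mol, of which 40.078 g is Ca.
So Ca makes up 40.078/235.156 = 0.1704 of the mass, i.e. 17.04%.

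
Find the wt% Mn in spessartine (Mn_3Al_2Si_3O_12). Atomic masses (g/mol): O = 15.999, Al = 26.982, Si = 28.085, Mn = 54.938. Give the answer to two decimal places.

33.29 weight percent

Molar mass of Mn_3Al_2Si_3O_12: 3*54.938 + 2*26.982 + 3*28.085 + 12*15.999 = 495.021 g/mol.
Mass of Mn per formula unit: 3 × 54.938 = 164.814 g.
Weight fraction Mn = 164.814 / 495.021 = 0.3329.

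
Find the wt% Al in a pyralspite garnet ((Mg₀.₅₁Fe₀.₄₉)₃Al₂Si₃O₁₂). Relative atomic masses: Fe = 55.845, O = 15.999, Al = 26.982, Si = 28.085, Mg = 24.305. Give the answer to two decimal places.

M((Mg₀.₅₁Fe₀.₄₉)₃Al₂Si₃O₁₂) = 449.486 g/mol.
Al contributes 2 × 26.982 = 53.964 g per mole.
53.964/449.486 = 0.1201 → 12.01%.

12.01 weight percent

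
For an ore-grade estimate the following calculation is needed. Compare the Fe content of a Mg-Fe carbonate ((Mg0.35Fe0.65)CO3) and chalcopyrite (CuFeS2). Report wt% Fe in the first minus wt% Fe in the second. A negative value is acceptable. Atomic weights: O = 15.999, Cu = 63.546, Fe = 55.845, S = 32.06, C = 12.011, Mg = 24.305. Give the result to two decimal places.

4.20 percentage points

First mineral: 36.299 g Fe in 104.814 g formula = 34.63 wt% Fe.
Second mineral: 55.845 g Fe in 183.511 g formula = 30.43 wt% Fe.
34.63% − 30.43% gives a difference of 4.20 percentage points.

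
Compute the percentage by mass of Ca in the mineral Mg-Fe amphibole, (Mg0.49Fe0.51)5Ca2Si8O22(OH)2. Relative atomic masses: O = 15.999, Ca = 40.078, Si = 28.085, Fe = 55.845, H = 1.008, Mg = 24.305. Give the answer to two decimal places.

Formula mass = 2.45·24.305 + 2.55·55.845 + 2·40.078 + 8·28.085 + 24·15.999 + 2·1.008 = 892.780 g/mol, of which 80.156 g is Ca.
So Ca makes up 80.156/892.780 = 0.0898 of the mass, i.e. 8.98%.

8.98 weight percent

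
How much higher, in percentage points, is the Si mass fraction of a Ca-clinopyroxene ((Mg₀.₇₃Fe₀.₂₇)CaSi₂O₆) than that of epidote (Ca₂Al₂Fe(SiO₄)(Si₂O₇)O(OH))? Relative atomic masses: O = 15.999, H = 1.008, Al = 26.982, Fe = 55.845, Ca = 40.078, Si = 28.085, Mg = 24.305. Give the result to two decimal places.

7.52 percentage points

Si in (Mg₀.₇₃Fe₀.₂₇)CaSi₂O₆: molar mass 225.063 g/mol; 2×28.085 = 56.170 g → 24.96 wt%.
Si in Ca₂Al₂Fe(SiO₄)(Si₂O₇)O(OH): molar mass 483.215 g/mol; 3×28.085 = 84.255 g → 17.44 wt%.
Difference = 24.96 − 17.44 = 7.52 percentage points.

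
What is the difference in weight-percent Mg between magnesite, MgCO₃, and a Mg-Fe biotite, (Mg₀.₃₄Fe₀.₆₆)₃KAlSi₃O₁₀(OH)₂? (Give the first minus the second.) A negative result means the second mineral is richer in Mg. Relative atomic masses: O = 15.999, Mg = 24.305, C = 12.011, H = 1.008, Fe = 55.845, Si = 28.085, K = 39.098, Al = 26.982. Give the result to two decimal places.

23.66 percentage points

Mg in MgCO₃: molar mass 84.313 g/mol; 1×24.305 = 24.305 g → 28.83 wt%.
Mg in (Mg₀.₃₄Fe₀.₆₆)₃KAlSi₃O₁₀(OH)₂: molar mass 479.703 g/mol; 1.02×24.305 = 24.791 g → 5.17 wt%.
Difference = 28.83 − 5.17 = 23.66 percentage points.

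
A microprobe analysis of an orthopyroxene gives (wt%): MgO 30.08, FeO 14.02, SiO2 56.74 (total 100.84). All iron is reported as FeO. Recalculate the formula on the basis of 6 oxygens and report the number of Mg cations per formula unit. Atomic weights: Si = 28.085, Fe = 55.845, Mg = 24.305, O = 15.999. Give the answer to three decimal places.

1.582 Mg apfu

MgO: 30.08/40.304 = 0.74633 mol → 0.74633 mol Mg, 0.74633 mol O.
FeO: 14.02/71.844 = 0.19515 mol → 0.19515 mol Fe, 0.19515 mol O.
SiO2: 56.74/60.083 = 0.94436 mol → 0.94436 mol Si, 1.88872 mol O.
Total oxygen = 2.83020 mol. Normalization factor = 6/2.83020 = 2.11999.
Mg per 6 O = 0.74633 × 2.11999 = 1.582.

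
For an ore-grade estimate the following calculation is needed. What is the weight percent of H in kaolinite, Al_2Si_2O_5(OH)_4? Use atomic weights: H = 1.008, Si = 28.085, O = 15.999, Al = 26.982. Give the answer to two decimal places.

Molar mass of Al_2Si_2O_5(OH)_4: 2*26.982 + 2*28.085 + 9*15.999 + 4*1.008 = 258.157 g/mol.
Mass of H per formula unit: 4 × 1.008 = 4.032 g.
Weight fraction H = 4.032 / 258.157 = 0.0156.

1.56 weight percent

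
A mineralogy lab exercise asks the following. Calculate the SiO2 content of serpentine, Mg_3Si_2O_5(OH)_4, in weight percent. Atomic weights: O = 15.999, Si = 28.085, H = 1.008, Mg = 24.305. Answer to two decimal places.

43.36 wt%

M(Mg_3Si_2O_5(OH)_4) = 277.108 g/mol; M(SiO2) = 60.083 g/mol.
Moles SiO2 per formula unit = 2 Si ÷ 1 = 2.0000.
SiO2 fraction = (2.0000 × 60.083) / 277.108 = 120.166/277.108 = 0.4336.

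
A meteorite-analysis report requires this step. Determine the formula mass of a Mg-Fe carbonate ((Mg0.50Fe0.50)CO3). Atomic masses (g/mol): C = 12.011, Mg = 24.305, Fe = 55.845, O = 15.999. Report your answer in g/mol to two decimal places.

M = 0.50·24.305 + 0.50·55.845 + 1·12.011 + 3·15.999

100.08 g/mol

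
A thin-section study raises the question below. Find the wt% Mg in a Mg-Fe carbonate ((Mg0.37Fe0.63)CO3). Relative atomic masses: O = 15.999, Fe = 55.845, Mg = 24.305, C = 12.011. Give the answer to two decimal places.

8.63 mass %

M((Mg0.37Fe0.63)CO3) = 104.183 g/mol.
Mg contributes 0.37 × 24.305 = 8.993 g per mole.
8.993/104.183 = 0.0863 → 8.63%.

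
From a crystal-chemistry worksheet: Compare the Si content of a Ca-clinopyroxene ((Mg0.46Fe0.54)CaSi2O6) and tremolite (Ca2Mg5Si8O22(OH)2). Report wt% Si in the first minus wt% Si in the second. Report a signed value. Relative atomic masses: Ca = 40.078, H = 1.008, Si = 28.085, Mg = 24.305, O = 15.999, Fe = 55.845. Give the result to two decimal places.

-3.61 percentage points

First mineral: 56.170 g Si in 233.579 g formula = 24.05 wt% Si.
Second mineral: 224.680 g Si in 812.353 g formula = 27.66 wt% Si.
24.05% − 27.66% gives a difference of -3.61 percentage points.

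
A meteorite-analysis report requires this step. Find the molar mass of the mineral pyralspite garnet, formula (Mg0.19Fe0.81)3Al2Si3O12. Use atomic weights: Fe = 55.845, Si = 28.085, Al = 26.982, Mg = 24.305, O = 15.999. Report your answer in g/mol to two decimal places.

The formula mass is the sum 0.57*24.305 + 2.43*55.845 + 2*26.982 + 3*28.085 + 12*15.999.

479.76 g/mol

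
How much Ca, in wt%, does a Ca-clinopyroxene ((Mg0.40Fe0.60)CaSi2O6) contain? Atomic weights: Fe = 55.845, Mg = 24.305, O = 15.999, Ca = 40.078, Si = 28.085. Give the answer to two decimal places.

M((Mg0.40Fe0.60)CaSi2O6) = 235.471 g/mol.
Ca contributes 1 × 40.078 = 40.078 g per mole.
40.078/235.471 = 0.1702 → 17.02%.

17.02 wt%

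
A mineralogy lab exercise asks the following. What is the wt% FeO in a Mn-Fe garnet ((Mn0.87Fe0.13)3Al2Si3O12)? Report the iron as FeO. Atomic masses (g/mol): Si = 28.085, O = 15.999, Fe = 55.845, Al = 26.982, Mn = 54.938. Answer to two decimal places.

5.66 wt%

Formula mass = 495.375 g/mol.
0.39 Fe → 0.3900 mol FeO per formula unit; M(FeO) = 71.844, so FeO mass = 28.019 g.
28.019/495.375 × 100 = 5.66 wt%.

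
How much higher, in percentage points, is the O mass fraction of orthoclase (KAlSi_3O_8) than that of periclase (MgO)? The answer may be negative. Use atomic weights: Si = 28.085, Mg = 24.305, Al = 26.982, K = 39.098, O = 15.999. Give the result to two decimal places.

6.29 percentage points

O in KAlSi_3O_8: molar mass 278.327 g/mol; 8×15.999 = 127.992 g → 45.99 wt%.
O in MgO: molar mass 40.304 g/mol; 1×15.999 = 15.999 g → 39.70 wt%.
Difference = 45.99 − 39.70 = 6.29 percentage points.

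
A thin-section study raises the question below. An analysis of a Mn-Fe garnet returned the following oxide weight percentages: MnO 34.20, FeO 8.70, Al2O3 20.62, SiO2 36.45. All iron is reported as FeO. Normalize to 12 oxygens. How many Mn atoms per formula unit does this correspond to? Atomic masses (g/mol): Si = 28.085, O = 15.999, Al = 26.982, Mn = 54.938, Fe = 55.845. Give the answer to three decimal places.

2.387 Mn apfu

MnO (M=70.937): mol = 0.48212; Mn = 0.48212, O = 0.48212.
FeO (M=71.844): mol = 0.12110; Fe = 0.12110, O = 0.12110.
Al2O3 (M=101.961): mol = 0.20223; Al = 0.40446, O = 0.60669.
SiO2 (M=60.083): mol = 0.60666; Si = 0.60666, O = 1.21332.
ΣO = 2.42323; factor = 12/ΣO = 4.95207.
Mn apfu = 0.48212 × 4.95207 = 2.387.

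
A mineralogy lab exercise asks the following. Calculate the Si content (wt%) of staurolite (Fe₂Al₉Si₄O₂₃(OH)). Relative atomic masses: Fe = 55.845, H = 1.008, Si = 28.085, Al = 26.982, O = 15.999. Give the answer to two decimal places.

13.19 wt%

Formula mass = 2·55.845 + 9·26.982 + 4·28.085 + 24·15.999 + 1·1.008 = 851.852 g/mol, of which 112.340 g is Si.
So Si makes up 112.340/851.852 = 0.1319 of the mass, i.e. 13.19%.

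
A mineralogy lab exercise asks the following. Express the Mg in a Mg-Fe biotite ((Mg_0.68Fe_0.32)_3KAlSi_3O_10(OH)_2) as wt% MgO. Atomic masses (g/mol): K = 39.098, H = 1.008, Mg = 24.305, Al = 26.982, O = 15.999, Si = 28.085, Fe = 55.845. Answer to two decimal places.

Molar mass of (Mg_0.68Fe_0.32)_3KAlSi_3O_10(OH)_2 = 2.04*24.305 + 0.96*55.845 + 1*39.098 + 1*26.982 + 3*28.085 + 12*15.999 + 2*1.008 = 447.532 g/mol.
Each formula unit contains 2.04 Mg, equivalent to 2.04/1 = 2.0400 mol MgO.
M(MgO) = 1×24.305 + 1×15.999 = 40.304 g/mol.
Mass of MgO per formula unit = 2.0400 × 40.304 = 82.220 g.
MgO wt% = 82.220 / 447.532 × 100 = 18.37%.

18.37 wt%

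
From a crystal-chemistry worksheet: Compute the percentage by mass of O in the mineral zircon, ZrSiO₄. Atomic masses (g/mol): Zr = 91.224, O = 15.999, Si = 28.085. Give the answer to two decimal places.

Formula mass = 1·91.224 + 1·28.085 + 4·15.999 = 183.305 g/mol, of which 63.996 g is O.
So O makes up 63.996/183.305 = 0.3491 of the mass, i.e. 34.91%.

34.91 mass %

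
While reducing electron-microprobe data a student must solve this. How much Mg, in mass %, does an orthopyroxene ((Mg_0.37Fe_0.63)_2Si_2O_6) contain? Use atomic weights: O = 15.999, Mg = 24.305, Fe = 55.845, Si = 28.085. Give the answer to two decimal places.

7.48 mass %

Molar mass of (Mg_0.37Fe_0.63)_2Si_2O_6: 0.74×24.305 + 1.26×55.845 + 2×28.085 + 6×15.999 = 240.514 g/mol.
Mass of Mg per formula unit: 0.74 × 24.305 = 17.986 g.
Weight fraction Mg = 17.986 / 240.514 = 0.0748.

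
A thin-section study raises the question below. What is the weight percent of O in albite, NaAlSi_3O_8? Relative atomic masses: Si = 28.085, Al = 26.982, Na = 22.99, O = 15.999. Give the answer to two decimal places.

M(NaAlSi_3O_8) = 262.219 g/mol.
O contributes 8 × 15.999 = 127.992 g per mole.
127.992/262.219 = 0.4881 → 48.81%.

48.81 wt%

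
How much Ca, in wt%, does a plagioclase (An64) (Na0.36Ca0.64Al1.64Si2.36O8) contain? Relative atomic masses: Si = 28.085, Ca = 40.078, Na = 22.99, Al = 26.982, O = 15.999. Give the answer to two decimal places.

9.41 wt%

Molar mass of Na0.36Ca0.64Al1.64Si2.36O8: 0.36·22.99 + 0.64·40.078 + 1.64·26.982 + 2.36·28.085 + 8·15.999 = 272.449 g/mol.
Mass of Ca per formula unit: 0.64 × 40.078 = 25.650 g.
Weight fraction Ca = 25.650 / 272.449 = 0.0941.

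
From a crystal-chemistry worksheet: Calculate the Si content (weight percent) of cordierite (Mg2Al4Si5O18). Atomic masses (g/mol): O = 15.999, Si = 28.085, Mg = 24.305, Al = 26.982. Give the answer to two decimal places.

Formula mass = 2×24.305 + 4×26.982 + 5×28.085 + 18×15.999 = 584.945 g/mol, of which 140.425 g is Si.
So Si makes up 140.425/584.945 = 0.2401 of the mass, i.e. 24.01%.

24.01 weight percent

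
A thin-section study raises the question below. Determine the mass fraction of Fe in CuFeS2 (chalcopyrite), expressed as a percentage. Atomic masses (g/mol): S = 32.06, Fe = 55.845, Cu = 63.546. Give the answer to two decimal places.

30.43 wt%

M(CuFeS2) = 183.511 g/mol.
Fe contributes 1 × 55.845 = 55.845 g per mole.
55.845/183.511 = 0.3043 → 30.43%.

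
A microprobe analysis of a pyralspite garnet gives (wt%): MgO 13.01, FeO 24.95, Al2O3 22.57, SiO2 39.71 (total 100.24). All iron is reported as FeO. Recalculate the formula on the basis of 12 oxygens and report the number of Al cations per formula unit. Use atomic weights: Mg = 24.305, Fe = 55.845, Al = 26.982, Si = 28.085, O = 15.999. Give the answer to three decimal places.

2.000 Al apfu

13.01 wt% MgO ÷ 40.304 g/mol = 0.32280 mol, giving 0.32280 Mg and 0.32280 O.
24.95 wt% FeO ÷ 71.844 g/mol = 0.34728 mol, giving 0.34728 Fe and 0.34728 O.
22.57 wt% Al2O3 ÷ 101.961 g/mol = 0.22136 mol, giving 0.44272 Al and 0.66408 O.
39.71 wt% SiO2 ÷ 60.083 g/mol = 0.66092 mol, giving 0.66092 Si and 1.32184 O.
Oxygen sums to 2.65600; scaling by 12/2.65600 = 4.51807 puts the formula on 12 O.
Al: 0.44272 × 4.51807 = 2.000 atoms per formula unit.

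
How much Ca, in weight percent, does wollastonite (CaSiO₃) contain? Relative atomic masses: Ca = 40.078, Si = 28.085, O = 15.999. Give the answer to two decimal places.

M(CaSiO₃) = 116.160 g/mol.
Ca contributes 1 × 40.078 = 40.078 g per mole.
40.078/116.160 = 0.3450 → 34.50%.

34.50 weight percent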